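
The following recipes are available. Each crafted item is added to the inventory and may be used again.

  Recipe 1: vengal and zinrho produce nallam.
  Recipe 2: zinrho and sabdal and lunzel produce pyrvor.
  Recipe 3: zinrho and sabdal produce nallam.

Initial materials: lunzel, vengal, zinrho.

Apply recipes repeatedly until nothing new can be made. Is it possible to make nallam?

Using Recipe 1, vengal and zinrho make nallam.

Yes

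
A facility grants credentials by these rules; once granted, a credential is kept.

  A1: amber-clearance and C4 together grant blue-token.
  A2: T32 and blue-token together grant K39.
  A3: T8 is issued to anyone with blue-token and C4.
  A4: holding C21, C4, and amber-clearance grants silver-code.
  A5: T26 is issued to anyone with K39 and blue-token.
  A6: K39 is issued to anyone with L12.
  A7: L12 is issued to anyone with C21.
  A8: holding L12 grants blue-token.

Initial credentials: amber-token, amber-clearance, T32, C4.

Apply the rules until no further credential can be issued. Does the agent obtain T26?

Yes

Holding amber-clearance and C4 grants blue-token (A1).
Holding T32 and blue-token grants K39 (A2).
Holding K39 and blue-token grants T26 (A5).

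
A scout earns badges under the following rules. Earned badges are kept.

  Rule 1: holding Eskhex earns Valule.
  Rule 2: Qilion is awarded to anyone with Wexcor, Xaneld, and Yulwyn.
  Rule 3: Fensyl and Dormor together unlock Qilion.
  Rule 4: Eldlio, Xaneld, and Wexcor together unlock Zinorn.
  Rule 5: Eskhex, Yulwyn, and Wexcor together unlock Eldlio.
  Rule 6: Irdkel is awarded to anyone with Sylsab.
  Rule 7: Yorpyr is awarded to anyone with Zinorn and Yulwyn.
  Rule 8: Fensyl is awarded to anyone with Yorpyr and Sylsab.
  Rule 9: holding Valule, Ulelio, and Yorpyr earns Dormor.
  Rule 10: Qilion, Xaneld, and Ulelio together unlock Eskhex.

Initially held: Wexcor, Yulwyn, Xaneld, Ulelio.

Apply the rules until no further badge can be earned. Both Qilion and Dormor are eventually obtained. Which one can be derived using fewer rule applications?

Qilion

Qilion: With Wexcor, Xaneld, and Yulwyn, Qilion is earned (Rule 2). [1 rule application]
Dormor: With Wexcor, Xaneld, and Yulwyn, Qilion is earned (Rule 2). With Qilion, Xaneld, and Ulelio, Eskhex is earned (Rule 10). With Eskhex, Valule is earned (Rule 1). With Eskhex, Yulwyn, and Wexcor, Eldlio is earned (Rule 5). With Eldlio, Xaneld, and Wexcor, Zinorn is earned (Rule 4). With Zinorn and Yulwyn, Yorpyr is earned (Rule 7). With Valule, Ulelio, and Yorpyr, Dormor is earned (Rule 9). [7 rule applications]
Qilion needs fewer.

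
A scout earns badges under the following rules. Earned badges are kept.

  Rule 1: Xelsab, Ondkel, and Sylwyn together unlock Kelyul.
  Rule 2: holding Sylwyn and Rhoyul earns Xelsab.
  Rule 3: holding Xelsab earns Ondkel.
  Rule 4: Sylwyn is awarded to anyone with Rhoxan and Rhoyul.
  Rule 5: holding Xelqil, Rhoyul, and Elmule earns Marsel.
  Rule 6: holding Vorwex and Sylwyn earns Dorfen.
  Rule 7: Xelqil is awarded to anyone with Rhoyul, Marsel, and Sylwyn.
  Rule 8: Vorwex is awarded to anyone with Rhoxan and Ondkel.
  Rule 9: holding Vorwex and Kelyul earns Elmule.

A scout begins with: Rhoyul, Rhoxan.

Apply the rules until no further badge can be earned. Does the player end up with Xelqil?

Xelqil would need Rhoyul, Marsel, and Sylwyn (Rule 7), but Marsel is never earned.

No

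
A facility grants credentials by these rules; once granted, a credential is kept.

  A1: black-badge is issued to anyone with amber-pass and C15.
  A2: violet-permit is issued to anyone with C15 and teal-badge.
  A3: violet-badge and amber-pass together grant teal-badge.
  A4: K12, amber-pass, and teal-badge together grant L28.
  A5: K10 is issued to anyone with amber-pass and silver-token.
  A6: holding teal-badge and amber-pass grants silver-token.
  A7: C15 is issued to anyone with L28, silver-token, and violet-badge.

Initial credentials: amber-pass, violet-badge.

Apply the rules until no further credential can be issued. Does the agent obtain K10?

Yes

Holding violet-badge and amber-pass grants teal-badge (A3).
Holding teal-badge and amber-pass grants silver-token (A6).
Holding amber-pass and silver-token grants K10 (A5).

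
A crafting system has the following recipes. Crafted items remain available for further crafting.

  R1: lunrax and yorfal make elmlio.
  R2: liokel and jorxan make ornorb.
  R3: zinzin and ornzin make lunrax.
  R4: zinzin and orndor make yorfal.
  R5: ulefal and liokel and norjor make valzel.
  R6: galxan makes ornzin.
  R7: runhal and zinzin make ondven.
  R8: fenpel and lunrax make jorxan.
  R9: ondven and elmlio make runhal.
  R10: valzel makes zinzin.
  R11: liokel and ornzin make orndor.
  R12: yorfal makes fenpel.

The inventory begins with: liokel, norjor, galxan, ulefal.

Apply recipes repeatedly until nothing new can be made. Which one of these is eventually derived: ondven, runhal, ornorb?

ulefal and liokel and norjor → valzel (R5).
galxan → ornzin (R6).
Using R11, liokel and ornzin make orndor.
valzel → zinzin (R10).
zinzin and ornzin → lunrax (R3).
Using R4, zinzin and orndor make yorfal.
yorfal → fenpel (R12).
Using R8, fenpel and lunrax make jorxan.
liokel and jorxan → ornorb (R2).
runhal would need ondven and elmlio (R9), but ondven is never obtained. ondven would need runhal and zinzin (R7), but runhal is never obtained.

ornorb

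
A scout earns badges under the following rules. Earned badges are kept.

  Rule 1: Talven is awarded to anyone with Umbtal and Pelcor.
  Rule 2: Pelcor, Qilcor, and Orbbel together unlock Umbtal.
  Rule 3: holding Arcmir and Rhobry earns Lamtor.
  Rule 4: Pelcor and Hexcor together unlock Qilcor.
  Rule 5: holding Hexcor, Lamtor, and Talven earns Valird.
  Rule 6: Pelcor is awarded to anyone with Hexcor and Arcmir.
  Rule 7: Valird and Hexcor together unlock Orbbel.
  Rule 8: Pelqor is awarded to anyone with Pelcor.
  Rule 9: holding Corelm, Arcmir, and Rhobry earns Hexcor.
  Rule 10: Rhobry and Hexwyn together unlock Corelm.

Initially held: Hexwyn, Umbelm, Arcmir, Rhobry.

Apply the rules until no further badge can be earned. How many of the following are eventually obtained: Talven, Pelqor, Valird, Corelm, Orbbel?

With Rhobry and Hexwyn, Corelm is earned (Rule 10).
With Corelm, Arcmir, and Rhobry, Hexcor is earned (Rule 9).
With Hexcor and Arcmir, Pelcor is earned (Rule 6).
With Pelcor, Pelqor is earned (Rule 8).
Talven would need Umbtal and Pelcor (Rule 1), but Umbtal is never earned.
Pelqor: reached.
Valird would need Hexcor, Lamtor, and Talven (Rule 5), but Talven is never earned.
Corelm: reached.
Orbbel would need Valird and Hexcor (Rule 7), but Valird is never earned.
Reached: Pelqor and Corelm — 2 of the 5.

2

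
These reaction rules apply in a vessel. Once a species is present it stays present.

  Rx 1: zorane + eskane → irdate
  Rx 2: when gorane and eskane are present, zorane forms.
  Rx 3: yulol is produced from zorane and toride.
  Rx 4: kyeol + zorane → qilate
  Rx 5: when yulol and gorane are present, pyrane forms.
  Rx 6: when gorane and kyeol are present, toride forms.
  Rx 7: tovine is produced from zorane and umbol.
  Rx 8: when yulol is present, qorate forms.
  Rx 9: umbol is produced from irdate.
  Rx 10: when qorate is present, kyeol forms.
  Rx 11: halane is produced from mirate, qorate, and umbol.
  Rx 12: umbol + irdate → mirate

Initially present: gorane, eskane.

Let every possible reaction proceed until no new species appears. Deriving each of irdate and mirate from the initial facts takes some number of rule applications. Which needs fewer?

irdate: gorane and eskane present → zorane forms (Rx 2). zorane and eskane present → irdate forms (Rx 1). [2 rule applications]
mirate: gorane and eskane present → zorane forms (Rx 2). zorane and eskane present → irdate forms (Rx 1). irdate present → umbol forms (Rx 9). umbol and irdate present → mirate forms (Rx 12). [4 rule applications]
irdate needs fewer.

irdate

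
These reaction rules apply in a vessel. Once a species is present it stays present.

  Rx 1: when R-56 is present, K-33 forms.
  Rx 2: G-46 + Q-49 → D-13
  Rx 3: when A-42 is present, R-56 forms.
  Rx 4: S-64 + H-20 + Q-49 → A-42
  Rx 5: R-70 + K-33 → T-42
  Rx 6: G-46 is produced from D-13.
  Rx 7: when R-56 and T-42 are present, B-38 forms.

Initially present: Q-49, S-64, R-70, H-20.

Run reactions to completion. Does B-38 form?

Yes

S-64, H-20, and Q-49 present → A-42 forms (Rx 4).
A-42 present → R-56 forms (Rx 3).
R-56 present → K-33 forms (Rx 1).
R-70 and K-33 present → T-42 forms (Rx 5).
R-56 and T-42 present → B-38 forms (Rx 7).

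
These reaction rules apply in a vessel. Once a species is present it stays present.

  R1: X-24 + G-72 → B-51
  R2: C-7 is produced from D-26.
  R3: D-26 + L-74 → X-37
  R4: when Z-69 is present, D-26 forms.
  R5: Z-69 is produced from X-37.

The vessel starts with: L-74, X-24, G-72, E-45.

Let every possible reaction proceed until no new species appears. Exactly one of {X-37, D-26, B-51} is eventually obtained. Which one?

X-24 and G-72 present → B-51 forms (R1).
X-37 would need D-26 and L-74 (R3), but D-26 never forms. D-26 would need Z-69 (R4), but Z-69 never forms.

B-51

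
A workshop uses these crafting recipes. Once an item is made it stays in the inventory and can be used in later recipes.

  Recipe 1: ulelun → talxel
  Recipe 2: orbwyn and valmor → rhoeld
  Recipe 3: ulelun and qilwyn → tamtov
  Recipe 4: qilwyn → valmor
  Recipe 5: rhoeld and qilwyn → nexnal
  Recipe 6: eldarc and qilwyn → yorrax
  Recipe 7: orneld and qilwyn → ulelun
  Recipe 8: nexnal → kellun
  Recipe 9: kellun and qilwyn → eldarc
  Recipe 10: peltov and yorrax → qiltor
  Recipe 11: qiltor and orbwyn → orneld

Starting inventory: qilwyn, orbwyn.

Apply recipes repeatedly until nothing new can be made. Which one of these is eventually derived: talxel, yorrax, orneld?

Using Recipe 4, qilwyn makes valmor.
orbwyn and valmor → rhoeld (Recipe 2).
rhoeld and qilwyn → nexnal (Recipe 5).
Using Recipe 8, nexnal makes kellun.
Using Recipe 9, kellun and qilwyn make eldarc.
Using Recipe 6, eldarc and qilwyn make yorrax.
talxel would need ulelun (Recipe 1), but ulelun is never obtained. orneld would need qiltor and orbwyn (Recipe 11), but qiltor is never obtained.

yorrax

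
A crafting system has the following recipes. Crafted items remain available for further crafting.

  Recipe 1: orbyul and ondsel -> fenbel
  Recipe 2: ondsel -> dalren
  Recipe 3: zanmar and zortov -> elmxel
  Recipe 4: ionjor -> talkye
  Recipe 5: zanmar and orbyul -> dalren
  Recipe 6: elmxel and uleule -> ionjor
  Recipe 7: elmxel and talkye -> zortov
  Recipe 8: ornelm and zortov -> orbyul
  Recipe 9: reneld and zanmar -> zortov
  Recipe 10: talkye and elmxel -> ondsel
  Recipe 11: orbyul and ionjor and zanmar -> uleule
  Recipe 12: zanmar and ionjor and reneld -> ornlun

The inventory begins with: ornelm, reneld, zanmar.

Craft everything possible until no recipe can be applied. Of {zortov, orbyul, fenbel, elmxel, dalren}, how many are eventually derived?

Using Recipe 9, reneld and zanmar make zortov.
Using Recipe 3, zanmar and zortov make elmxel.
Using Recipe 8, ornelm and zortov make orbyul.
zanmar and orbyul -> dalren (Recipe 5).
zortov: reached.
orbyul: reached.
fenbel would need orbyul and ondsel (Recipe 1), but ondsel is never obtained.
elmxel: reached.
dalren: reached.
Reached: zortov, orbyul, elmxel, and dalren — 4 of the 5.

4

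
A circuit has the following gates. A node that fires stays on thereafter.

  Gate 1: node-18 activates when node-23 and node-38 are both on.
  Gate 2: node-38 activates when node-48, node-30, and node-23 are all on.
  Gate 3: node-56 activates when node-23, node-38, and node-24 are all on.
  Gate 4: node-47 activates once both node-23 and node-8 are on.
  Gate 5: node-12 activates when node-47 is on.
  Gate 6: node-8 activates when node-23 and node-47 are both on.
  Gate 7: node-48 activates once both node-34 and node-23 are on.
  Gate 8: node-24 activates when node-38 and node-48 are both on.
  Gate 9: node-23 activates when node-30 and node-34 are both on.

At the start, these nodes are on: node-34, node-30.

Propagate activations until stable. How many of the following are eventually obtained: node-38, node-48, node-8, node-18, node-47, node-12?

3

Gate 9: node-30 and node-34 on → node-23 on.
node-34 and node-23 are on, so node-48 activates (Gate 7).
Gate 2: node-48, node-30, and node-23 on → node-38 on.
Gate 1: node-23 and node-38 on → node-18 on.
node-38: reached.
node-48: reached.
node-8 would need node-23 and node-47 (Gate 6), but node-47 never turns on.
node-18: reached.
node-47 would need node-23 and node-8 (Gate 4), but node-8 never turns on.
node-12 would need node-47 (Gate 5), but node-47 never turns on.
Reached: node-38, node-48, and node-18 — 3 of the 6.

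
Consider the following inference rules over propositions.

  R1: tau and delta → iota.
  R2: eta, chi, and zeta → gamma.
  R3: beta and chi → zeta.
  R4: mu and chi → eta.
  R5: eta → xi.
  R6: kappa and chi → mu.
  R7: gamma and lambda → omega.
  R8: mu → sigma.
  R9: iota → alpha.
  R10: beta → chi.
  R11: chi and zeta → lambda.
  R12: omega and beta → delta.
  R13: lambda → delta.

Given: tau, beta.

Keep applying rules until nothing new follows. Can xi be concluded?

No

xi would need eta (R5), but eta is never established.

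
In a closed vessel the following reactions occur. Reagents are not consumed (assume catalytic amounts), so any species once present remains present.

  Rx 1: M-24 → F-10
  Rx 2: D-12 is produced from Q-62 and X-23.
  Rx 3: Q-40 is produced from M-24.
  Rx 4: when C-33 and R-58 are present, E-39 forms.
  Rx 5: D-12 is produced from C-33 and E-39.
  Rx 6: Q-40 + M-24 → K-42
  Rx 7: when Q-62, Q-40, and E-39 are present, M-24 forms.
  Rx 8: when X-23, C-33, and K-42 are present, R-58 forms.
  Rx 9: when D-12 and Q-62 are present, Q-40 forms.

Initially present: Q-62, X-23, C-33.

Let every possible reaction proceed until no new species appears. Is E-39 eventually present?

E-39 would need C-33 and R-58 (Rx 4), but R-58 never forms.

No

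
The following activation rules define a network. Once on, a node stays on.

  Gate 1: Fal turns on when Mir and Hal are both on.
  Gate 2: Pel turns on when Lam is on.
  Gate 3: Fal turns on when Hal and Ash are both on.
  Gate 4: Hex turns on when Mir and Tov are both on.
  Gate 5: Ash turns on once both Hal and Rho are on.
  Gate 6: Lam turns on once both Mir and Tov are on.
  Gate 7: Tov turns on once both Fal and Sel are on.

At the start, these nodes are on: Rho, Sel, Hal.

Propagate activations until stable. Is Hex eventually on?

No

Hex would need Mir and Tov (Gate 4), but Mir never turns on.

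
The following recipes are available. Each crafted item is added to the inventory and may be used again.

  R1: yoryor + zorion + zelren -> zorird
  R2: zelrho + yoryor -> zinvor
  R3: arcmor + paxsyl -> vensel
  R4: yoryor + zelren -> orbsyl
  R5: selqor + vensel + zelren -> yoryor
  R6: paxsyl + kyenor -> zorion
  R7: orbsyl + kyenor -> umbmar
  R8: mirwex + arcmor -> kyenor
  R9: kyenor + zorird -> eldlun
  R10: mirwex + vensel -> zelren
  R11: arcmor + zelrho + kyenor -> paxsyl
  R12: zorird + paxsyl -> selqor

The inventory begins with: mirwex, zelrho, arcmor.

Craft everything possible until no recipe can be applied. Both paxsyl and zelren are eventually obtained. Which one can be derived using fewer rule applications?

paxsyl

paxsyl: Using R8, mirwex and arcmor make kyenor. arcmor + zelrho + kyenor -> paxsyl (R11). [2 rule applications]
zelren: Using R8, mirwex and arcmor make kyenor. Using R11, arcmor, zelrho, and kyenor make paxsyl. arcmor + paxsyl -> vensel (R3). mirwex + vensel -> zelren (R10). [4 rule applications]
paxsyl needs fewer.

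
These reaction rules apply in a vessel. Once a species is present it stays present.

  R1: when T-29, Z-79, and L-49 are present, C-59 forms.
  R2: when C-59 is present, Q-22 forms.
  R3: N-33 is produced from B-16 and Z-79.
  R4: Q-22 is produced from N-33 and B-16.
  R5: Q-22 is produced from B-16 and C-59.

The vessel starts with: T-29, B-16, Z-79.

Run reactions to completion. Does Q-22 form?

B-16 and Z-79 present → N-33 forms (R3).
N-33 and B-16 present → Q-22 forms (R4).

Yes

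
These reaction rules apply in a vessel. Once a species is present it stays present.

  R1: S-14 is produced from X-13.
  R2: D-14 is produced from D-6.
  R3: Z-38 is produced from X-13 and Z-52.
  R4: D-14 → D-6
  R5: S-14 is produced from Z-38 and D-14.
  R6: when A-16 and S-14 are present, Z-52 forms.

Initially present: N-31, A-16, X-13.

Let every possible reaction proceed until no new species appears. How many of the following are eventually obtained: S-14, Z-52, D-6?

X-13 present → S-14 forms (R1).
A-16 and S-14 present → Z-52 forms (R6).
S-14: reached.
Z-52: reached.
D-6 would need D-14 (R4), but D-14 never forms.
Reached: S-14 and Z-52 — 2 of the 3.

2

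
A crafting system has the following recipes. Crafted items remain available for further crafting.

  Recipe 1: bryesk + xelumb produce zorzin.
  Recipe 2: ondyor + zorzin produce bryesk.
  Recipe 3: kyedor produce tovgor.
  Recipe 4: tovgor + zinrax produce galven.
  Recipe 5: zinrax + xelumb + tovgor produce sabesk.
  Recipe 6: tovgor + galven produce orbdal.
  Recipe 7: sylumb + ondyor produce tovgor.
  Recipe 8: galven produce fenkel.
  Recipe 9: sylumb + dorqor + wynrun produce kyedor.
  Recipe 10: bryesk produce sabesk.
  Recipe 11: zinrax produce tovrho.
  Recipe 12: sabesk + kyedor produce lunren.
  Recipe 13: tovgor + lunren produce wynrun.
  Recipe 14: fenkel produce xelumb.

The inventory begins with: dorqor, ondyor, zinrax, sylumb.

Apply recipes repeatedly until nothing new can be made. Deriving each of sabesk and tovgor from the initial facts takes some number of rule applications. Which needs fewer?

tovgor

tovgor: Using Recipe 7, sylumb and ondyor make tovgor. [1 rule application]
sabesk: sylumb + ondyor → tovgor (Recipe 7). tovgor + zinrax → galven (Recipe 4). Using Recipe 8, galven makes fenkel. fenkel → xelumb (Recipe 14). Using Recipe 5, zinrax, xelumb, and tovgor make sabesk. [5 rule applications]
tovgor needs fewer.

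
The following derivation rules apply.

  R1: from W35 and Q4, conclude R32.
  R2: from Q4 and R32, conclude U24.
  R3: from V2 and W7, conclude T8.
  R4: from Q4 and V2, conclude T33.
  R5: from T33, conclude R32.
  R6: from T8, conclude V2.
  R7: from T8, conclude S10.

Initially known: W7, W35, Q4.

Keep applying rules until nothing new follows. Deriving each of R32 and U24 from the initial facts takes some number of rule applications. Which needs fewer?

R32

R32: W35 and Q4 hold, so R32 follows (R1). [1 rule application]
U24: W35 and Q4 hold, so R32 follows (R1). Q4 and R32 hold, so U24 follows (R2). [2 rule applications]
R32 needs fewer.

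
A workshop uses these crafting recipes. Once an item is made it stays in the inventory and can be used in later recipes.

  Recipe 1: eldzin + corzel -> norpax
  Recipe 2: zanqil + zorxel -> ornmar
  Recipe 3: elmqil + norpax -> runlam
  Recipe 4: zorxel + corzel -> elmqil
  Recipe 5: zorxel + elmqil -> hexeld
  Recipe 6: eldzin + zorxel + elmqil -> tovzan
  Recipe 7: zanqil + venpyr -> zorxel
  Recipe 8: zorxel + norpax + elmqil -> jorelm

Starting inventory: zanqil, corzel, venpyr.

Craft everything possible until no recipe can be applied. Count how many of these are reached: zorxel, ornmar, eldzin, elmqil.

zanqil + venpyr -> zorxel (Recipe 7).
Using Recipe 2, zanqil and zorxel make ornmar.
Using Recipe 4, zorxel and corzel make elmqil.
zorxel: reached.
ornmar: reached.
No rule produces eldzin, and it is not given.
elmqil: reached.
Reached: zorxel, ornmar, and elmqil — 3 of the 4.

3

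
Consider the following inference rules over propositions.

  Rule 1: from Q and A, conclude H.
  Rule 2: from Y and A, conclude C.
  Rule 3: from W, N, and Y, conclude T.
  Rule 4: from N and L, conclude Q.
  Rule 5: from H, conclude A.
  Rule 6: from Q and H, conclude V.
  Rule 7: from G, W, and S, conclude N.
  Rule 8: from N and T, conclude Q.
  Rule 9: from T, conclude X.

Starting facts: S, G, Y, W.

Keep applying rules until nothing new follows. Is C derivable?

C would need Y and A (Rule 2), but A is never established.

No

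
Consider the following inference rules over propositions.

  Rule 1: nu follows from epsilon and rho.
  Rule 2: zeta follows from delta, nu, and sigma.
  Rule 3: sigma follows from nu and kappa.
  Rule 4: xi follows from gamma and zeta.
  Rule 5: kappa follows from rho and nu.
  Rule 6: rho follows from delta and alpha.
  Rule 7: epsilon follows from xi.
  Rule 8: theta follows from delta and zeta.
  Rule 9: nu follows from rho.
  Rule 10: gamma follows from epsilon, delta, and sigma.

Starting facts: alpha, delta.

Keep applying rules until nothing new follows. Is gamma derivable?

No

gamma would need epsilon, delta, and sigma (Rule 10), but epsilon is never established.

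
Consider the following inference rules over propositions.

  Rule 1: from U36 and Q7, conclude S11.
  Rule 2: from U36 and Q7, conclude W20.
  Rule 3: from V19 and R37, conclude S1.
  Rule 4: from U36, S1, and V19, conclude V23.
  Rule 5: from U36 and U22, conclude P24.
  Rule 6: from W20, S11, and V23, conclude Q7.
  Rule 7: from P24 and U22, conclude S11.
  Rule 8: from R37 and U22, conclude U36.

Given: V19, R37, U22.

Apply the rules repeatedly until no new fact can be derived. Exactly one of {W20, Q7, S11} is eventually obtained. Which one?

From R37 and U22, Rule 8 gives U36.
U36 and U22 hold, so P24 follows (Rule 5).
P24 and U22 hold, so S11 follows (Rule 7).
Q7 would need W20, S11, and V23 (Rule 6), but W20 is never established. W20 would need U36 and Q7 (Rule 2), but Q7 is never established.

S11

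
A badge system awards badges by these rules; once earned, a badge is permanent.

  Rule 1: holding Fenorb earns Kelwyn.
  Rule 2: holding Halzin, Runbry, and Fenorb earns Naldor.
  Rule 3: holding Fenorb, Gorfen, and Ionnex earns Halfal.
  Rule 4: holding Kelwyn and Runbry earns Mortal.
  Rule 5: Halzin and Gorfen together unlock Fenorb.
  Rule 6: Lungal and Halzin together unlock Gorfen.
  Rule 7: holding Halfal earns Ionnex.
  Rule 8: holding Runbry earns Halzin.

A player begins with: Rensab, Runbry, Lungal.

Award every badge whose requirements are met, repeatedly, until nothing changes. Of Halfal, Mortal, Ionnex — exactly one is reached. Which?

With Runbry, Halzin is earned (Rule 8).
With Lungal and Halzin, Gorfen is earned (Rule 6).
With Halzin and Gorfen, Fenorb is earned (Rule 5).
With Fenorb, Kelwyn is earned (Rule 1).
With Kelwyn and Runbry, Mortal is earned (Rule 4).
Halfal would need Fenorb, Gorfen, and Ionnex (Rule 3), but Ionnex is never earned. Ionnex would need Halfal (Rule 7), but Halfal is never earned.

Mortal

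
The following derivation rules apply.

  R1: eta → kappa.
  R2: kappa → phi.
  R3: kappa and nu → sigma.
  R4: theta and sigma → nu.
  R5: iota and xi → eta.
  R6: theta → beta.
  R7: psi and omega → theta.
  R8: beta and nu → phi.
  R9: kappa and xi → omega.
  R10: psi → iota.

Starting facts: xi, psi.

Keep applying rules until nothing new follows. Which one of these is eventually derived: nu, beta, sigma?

beta

psi holds, so iota follows (R10).
From iota and xi, R5 gives eta.
eta holds, so kappa follows (R1).
From kappa and xi, R9 gives omega.
From psi and omega, R7 gives theta.
From theta, R6 gives beta.
nu would need theta and sigma (R4), but sigma is never established. sigma would need kappa and nu (R3), but nu is never established.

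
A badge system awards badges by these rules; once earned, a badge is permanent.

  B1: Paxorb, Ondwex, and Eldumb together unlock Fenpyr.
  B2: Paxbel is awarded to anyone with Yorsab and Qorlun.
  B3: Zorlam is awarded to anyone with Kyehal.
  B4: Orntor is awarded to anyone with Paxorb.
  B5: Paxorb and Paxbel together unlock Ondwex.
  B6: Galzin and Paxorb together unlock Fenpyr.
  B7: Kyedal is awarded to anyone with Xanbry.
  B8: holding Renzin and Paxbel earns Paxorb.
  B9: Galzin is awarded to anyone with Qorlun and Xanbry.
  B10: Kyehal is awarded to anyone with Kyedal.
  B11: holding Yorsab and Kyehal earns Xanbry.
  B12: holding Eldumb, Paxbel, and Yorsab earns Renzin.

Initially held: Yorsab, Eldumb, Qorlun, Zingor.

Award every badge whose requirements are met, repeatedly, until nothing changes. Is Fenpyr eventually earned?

With Yorsab and Qorlun, Paxbel is earned (B2).
With Eldumb, Paxbel, and Yorsab, Renzin is earned (B12).
With Renzin and Paxbel, Paxorb is earned (B8).
With Paxorb and Paxbel, Ondwex is earned (B5).
With Paxorb, Ondwex, and Eldumb, Fenpyr is earned (B1).

Yes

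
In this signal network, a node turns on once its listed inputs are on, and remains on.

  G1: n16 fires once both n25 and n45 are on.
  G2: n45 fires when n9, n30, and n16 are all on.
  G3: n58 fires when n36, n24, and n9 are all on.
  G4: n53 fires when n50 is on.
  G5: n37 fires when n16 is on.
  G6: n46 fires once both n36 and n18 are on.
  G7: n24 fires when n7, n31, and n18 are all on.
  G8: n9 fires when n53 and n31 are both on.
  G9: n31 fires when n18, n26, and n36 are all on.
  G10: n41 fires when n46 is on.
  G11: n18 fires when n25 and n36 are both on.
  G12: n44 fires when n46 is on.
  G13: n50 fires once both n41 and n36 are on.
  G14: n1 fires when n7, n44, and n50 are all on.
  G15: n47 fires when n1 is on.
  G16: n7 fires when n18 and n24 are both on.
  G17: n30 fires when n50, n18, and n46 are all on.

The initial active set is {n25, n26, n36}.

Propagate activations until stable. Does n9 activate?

Yes

G11: n25 and n36 on → n18 on.
G9: n18, n26, and n36 on → n31 on.
n36 and n18 are on, so n46 fires (G6).
n46 is on, so n41 fires (G10).
G13: n41 and n36 on → n50 on.
G4: n50 on → n53 on.
n53 and n31 are on, so n9 fires (G8).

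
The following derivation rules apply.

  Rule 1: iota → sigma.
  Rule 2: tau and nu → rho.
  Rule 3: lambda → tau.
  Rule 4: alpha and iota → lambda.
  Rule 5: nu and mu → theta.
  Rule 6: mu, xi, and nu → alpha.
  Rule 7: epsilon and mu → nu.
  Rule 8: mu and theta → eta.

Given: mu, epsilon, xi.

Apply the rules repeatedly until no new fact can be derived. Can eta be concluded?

From epsilon and mu, Rule 7 gives nu.
From nu and mu, Rule 5 gives theta.
From mu and theta, Rule 8 gives eta.

Yes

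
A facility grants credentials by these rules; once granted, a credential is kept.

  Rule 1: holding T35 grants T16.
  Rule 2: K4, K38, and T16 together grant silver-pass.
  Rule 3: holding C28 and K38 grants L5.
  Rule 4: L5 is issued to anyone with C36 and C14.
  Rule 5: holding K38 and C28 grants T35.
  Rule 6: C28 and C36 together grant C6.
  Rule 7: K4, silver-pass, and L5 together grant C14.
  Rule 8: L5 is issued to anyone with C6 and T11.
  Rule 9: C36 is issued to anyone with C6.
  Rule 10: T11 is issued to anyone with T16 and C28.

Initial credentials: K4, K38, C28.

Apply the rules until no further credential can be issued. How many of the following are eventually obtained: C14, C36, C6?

1

Holding K38 and C28 grants T35 (Rule 5).
Holding C28 and K38 grants L5 (Rule 3).
Holding T35 grants T16 (Rule 1).
Holding K4, K38, and T16 grants silver-pass (Rule 2).
Holding K4, silver-pass, and L5 grants C14 (Rule 7).
C14: reached.
C36 would need C6 (Rule 9), but C6 is never granted.
C6 would need C28 and C36 (Rule 6), but C36 is never granted.
Reached: C14 — 1 of the 3.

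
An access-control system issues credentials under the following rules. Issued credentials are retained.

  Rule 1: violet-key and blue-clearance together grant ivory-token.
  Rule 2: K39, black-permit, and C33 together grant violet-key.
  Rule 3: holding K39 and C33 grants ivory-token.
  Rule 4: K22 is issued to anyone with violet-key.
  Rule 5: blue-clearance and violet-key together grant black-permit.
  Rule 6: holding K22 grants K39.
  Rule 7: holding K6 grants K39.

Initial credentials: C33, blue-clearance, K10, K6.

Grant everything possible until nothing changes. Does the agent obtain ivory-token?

Yes

Holding K6 grants K39 (Rule 7).
Holding K39 and C33 grants ivory-token (Rule 3).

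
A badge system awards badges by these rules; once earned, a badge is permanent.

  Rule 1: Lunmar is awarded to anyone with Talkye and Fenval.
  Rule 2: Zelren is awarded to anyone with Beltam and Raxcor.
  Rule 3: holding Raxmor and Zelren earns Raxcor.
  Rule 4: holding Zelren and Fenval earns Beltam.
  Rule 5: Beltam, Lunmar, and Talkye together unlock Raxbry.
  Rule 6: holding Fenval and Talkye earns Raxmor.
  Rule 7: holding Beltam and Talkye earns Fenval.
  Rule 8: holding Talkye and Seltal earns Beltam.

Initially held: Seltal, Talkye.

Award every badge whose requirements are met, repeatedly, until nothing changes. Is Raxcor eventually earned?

Raxcor would need Raxmor and Zelren (Rule 3), but Zelren is never earned.

No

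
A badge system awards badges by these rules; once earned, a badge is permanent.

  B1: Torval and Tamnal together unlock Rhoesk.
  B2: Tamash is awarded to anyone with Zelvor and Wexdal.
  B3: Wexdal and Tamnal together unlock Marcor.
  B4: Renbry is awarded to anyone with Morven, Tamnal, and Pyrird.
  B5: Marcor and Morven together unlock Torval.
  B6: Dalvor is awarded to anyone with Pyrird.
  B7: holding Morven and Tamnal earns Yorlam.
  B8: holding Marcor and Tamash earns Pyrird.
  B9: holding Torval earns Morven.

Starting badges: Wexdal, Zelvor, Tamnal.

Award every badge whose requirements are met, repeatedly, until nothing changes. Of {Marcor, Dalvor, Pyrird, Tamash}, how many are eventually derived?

With Wexdal and Tamnal, Marcor is earned (B3).
With Zelvor and Wexdal, Tamash is earned (B2).
With Marcor and Tamash, Pyrird is earned (B8).
With Pyrird, Dalvor is earned (B6).
Marcor: reached.
Dalvor: reached.
Pyrird: reached.
Tamash: reached.
All 4 are reached.

4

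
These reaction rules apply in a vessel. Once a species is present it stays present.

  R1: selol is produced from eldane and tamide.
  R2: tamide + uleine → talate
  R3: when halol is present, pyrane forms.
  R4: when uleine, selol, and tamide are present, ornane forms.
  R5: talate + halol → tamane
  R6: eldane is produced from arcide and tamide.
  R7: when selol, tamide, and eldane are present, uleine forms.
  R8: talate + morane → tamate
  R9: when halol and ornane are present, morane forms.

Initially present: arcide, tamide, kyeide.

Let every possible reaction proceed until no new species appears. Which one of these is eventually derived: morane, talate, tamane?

talate

arcide and tamide present → eldane forms (R6).
eldane and tamide present → selol forms (R1).
selol, tamide, and eldane present → uleine forms (R7).
tamide and uleine present → talate forms (R2).
morane would need halol and ornane (R9), but halol never forms. tamane would need talate and halol (R5), but halol never forms.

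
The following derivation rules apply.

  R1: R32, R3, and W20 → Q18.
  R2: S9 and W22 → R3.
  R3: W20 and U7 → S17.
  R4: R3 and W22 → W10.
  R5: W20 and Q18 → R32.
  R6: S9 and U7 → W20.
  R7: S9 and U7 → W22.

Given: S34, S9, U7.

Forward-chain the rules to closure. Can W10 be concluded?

Yes

From S9 and U7, R7 gives W22.
From S9 and W22, R2 gives R3.
From R3 and W22, R4 gives W10.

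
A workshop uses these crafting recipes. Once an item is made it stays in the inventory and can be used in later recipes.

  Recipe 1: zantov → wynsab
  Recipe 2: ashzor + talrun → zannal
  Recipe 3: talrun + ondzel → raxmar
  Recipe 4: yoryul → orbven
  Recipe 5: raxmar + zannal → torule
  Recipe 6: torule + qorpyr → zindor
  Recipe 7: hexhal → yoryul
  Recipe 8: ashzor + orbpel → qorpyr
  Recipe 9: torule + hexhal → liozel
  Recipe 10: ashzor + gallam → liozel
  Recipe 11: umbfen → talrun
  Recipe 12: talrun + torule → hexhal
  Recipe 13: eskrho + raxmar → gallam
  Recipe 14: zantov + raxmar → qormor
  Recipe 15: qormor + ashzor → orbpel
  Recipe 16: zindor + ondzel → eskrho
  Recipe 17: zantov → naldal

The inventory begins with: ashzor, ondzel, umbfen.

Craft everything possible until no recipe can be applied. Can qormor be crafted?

qormor would need zantov and raxmar (Recipe 14), but zantov is never obtained.

No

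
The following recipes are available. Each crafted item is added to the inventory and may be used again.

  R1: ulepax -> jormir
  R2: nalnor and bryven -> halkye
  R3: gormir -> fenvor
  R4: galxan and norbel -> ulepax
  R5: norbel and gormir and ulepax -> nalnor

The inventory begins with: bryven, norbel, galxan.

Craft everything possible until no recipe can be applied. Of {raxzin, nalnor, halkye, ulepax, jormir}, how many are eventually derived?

2

Using R4, galxan and norbel make ulepax.
ulepax -> jormir (R1).
No rule produces raxzin, and it is not given.
nalnor would need norbel, gormir, and ulepax (R5), but gormir is never obtained.
halkye would need nalnor and bryven (R2), but nalnor is never obtained.
ulepax: reached.
jormir: reached.
Reached: ulepax and jormir — 2 of the 5.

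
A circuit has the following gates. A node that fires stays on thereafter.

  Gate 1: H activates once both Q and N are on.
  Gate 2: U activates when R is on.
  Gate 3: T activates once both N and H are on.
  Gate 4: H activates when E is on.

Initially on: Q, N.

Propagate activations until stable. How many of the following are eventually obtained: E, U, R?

0

No rule produces E, and it is not given.
U would need R (Gate 2), but R never turns on.
No rule produces R, and it is not given.
None of the 3 are reached.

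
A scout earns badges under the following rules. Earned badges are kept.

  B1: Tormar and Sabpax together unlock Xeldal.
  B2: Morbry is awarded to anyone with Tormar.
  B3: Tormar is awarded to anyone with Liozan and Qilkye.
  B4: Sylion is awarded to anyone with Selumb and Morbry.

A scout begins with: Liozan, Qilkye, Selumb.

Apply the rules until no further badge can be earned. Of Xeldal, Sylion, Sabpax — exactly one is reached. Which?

With Liozan and Qilkye, Tormar is earned (B3).
With Tormar, Morbry is earned (B2).
With Selumb and Morbry, Sylion is earned (B4).
No rule produces Sabpax, and it is not given. Xeldal would need Tormar and Sabpax (B1), but Sabpax is never earned.

Sylion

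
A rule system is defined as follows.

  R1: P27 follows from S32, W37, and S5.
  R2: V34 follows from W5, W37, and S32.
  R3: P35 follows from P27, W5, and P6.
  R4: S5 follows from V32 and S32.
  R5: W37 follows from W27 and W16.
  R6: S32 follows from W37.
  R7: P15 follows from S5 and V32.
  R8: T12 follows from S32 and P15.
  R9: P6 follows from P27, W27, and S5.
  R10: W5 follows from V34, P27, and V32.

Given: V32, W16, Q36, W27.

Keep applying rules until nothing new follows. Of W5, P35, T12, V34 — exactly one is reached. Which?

T12

W27 and W16 hold, so W37 follows (R5).
From W37, R6 gives S32.
V32 and S32 hold, so S5 follows (R4).
S5 and V32 hold, so P15 follows (R7).
From S32 and P15, R8 gives T12.
V34 would need W5, W37, and S32 (R2), but W5 is never established. P35 would need P27, W5, and P6 (R3), but W5 is never established. W5 would need V34, P27, and V32 (R10), but V34 is never established.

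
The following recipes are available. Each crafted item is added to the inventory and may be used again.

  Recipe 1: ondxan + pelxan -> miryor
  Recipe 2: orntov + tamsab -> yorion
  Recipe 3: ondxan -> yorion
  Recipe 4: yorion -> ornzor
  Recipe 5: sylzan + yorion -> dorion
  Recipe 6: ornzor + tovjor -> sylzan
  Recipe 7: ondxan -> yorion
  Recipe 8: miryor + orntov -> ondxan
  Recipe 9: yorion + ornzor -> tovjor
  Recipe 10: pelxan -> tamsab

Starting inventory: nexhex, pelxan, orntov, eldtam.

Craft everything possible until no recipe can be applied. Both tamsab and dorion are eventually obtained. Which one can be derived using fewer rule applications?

tamsab: pelxan -> tamsab (Recipe 10). [1 rule application]
dorion: pelxan -> tamsab (Recipe 10). orntov + tamsab -> yorion (Recipe 2). Using Recipe 4, yorion makes ornzor. Using Recipe 9, yorion and ornzor make tovjor. Using Recipe 6, ornzor and tovjor make sylzan. sylzan + yorion -> dorion (Recipe 5). [6 rule applications]
tamsab needs fewer.

tamsab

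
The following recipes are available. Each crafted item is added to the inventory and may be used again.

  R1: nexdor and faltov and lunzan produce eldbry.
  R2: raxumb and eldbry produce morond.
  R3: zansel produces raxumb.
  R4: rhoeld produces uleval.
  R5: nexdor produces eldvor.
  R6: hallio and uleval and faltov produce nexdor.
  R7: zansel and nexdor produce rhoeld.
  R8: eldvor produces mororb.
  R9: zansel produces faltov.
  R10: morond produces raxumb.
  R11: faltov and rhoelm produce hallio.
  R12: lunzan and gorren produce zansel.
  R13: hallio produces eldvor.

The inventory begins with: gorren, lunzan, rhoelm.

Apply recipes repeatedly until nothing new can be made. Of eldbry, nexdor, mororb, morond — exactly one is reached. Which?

mororb

lunzan and gorren → zansel (R12).
Using R9, zansel makes faltov.
Using R11, faltov and rhoelm make hallio.
hallio → eldvor (R13).
Using R8, eldvor makes mororb.
morond would need raxumb and eldbry (R2), but eldbry is never obtained. nexdor would need hallio, uleval, and faltov (R6), but uleval is never obtained. eldbry would need nexdor, faltov, and lunzan (R1), but nexdor is never obtained.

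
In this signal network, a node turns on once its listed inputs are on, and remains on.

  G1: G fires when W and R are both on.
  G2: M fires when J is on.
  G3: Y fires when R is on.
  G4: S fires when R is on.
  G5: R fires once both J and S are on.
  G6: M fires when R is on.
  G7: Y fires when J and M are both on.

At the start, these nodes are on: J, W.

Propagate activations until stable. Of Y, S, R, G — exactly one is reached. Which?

Y

G2: J on → M on.
G7: J and M on → Y on.
G would need W and R (G1), but R never turns on. R would need J and S (G5), but S never turns on. S would need R (G4), but R never turns on.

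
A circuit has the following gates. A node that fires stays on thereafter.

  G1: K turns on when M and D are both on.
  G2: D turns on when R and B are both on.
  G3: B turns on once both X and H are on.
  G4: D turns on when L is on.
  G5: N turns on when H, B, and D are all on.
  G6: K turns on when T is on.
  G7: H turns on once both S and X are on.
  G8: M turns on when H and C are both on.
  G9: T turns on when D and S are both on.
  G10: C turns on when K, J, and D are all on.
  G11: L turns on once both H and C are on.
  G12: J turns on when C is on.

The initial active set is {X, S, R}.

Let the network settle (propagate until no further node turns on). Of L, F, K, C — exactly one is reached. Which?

K

G7: S and X on → H on.
G3: X and H on → B on.
G2: R and B on → D on.
G9: D and S on → T on.
G6: T on → K on.
C would need K, J, and D (G10), but J never turns on. No rule produces F, and it is not given. L would need H and C (G11), but C never turns on.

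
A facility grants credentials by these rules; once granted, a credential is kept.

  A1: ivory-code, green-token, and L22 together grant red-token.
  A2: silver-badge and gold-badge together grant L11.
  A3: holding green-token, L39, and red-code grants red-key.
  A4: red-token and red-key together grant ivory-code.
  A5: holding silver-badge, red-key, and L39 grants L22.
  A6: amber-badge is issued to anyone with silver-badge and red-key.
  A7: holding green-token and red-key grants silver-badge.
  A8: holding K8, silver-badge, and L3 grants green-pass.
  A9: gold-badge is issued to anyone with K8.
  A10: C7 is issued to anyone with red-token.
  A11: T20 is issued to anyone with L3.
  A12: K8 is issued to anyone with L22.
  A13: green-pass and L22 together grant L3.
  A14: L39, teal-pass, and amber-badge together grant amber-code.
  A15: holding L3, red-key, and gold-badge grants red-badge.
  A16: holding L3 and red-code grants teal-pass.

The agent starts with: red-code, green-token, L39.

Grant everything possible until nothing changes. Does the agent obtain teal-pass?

teal-pass would need L3 and red-code (A16), but L3 is never granted.

No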